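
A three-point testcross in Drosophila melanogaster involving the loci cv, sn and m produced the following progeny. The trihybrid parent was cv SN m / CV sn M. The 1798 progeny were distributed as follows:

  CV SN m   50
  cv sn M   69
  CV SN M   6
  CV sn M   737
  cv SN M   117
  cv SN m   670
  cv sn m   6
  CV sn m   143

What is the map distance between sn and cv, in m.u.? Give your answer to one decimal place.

7.3 m.u.

The two rarest classes, cv sn m and CV SN M, are the double crossovers. Comparing them with the parentals, only the sn allele has switched, so sn is the middle locus and the order is cv – sn – m.
Crossovers in the cv–sn interval produce the single-crossover classes CV SN m and cv sn M (50 + 69 = 119) plus the double crossovers (12).
RF(cv–sn) = (119 + 12) / 1798 = 131/1798 = 0.0729 → 7.3 m.u.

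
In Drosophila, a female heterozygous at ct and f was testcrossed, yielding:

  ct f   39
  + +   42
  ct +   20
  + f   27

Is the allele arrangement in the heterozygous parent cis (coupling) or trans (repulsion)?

cis

The two most frequent classes are + + (42) and ct f (39); these are the parental (non-recombinant) types.
So the F1 carried + + on one chromosome and ct f on the other — the recessive alleles are on the same chromosome (cis / coupling).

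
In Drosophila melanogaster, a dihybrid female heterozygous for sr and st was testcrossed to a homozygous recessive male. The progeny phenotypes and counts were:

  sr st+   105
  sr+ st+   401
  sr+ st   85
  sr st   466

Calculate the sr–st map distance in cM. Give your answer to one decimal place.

The two most frequent classes, sr+ st+ (401) and sr st (466), are the parental types, so the F1 was sr+ st+ / sr st.
The recombinant classes are sr+ st and sr st+: 85 + 105 = 190.
Recombination frequency = 190/1057 = 0.1798 ≈ 18.0%, i.e. 18.0 cM.

18.0 cM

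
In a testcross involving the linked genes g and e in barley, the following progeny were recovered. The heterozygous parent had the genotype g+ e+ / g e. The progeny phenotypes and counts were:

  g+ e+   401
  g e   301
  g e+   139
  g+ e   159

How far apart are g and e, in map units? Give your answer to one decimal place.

The recombinant classes are g+ e and g e+: 159 + 139 = 298.
Recombination frequency = 298/1000 = 0.2980 ≈ 29.8%, i.e. 29.8 map units.

29.8 map units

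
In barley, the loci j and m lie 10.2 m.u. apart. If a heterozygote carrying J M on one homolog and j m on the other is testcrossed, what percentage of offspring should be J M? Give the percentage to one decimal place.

A map distance of 10.2 m.u. corresponds to a recombination frequency of 0.102.
The F1 is J M / j m, so J M is a parental gamete class with expected frequency (1 − r)/2 = 0.898/2 = 0.4490.
That is 0.4490 = 44.9% of the progeny.

44.9%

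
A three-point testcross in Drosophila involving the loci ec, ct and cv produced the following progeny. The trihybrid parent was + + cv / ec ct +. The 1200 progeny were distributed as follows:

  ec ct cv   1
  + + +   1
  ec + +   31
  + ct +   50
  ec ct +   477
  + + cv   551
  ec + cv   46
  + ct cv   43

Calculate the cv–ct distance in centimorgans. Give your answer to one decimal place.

6.3 centimorgans

The two rarest classes, + + + and ec ct cv, are the double crossovers. Comparing them with the parentals, only the cv allele has switched, so cv is the middle locus and the order is ct – cv – ec.
Crossovers in the ct–cv interval produce the single-crossover classes + ct cv and ec + + (43 + 31 = 74) plus the double crossovers (2).
RF(ct–cv) = (74 + 2) / 1200 = 76/1200 = 0.0633 → 6.3 centimorgans.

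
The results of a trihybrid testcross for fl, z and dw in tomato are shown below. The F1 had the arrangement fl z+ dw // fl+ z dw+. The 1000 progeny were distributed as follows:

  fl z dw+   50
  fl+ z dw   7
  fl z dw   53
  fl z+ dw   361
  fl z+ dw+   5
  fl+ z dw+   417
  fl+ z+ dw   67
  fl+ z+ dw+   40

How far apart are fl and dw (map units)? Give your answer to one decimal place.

The two rarest classes, fl z+ dw+ and fl+ z dw, are the double crossovers. Comparing them with the parentals, only the dw allele has switched, so dw is the middle locus and the order is z – dw – fl.
Crossovers in the dw–fl interval produce the single-crossover classes fl+ z+ dw and fl z dw+ (67 + 50 = 117) plus the double crossovers (12).
RF(dw–fl) = (117 + 12) / 1000 = 129/1000 = 0.1290 → 12.9 map units.

12.9 map units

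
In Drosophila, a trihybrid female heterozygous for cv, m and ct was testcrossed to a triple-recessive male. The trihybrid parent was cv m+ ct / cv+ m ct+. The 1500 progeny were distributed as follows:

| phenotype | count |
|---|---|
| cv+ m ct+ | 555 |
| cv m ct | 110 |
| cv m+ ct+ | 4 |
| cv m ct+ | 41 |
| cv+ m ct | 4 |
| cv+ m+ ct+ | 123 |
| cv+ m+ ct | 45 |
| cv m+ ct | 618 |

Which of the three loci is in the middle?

The two rarest classes, cv m+ ct+ and cv+ m ct, are the double crossovers. Comparing them with the parentals, only the ct allele has switched, so ct is the middle locus and the order is cv – ct – m.

ct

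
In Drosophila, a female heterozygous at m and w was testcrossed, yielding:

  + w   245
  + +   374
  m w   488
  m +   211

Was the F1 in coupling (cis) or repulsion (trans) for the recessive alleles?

The two most frequent classes are + + (374) and m w (488); these are the parental (non-recombinant) types.
So the F1 carried + + on one chromosome and m w on the other — the recessive alleles are on the same chromosome (cis / coupling).

cis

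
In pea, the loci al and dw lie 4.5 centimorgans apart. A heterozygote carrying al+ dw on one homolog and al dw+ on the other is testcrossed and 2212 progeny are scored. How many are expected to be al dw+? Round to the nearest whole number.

1056

A map distance of 4.5 centimorgans corresponds to a recombination frequency of 0.045.
The F1 is al+ dw / al dw+, so al dw+ is a parental gamete class with expected frequency (1 − r)/2 = 0.955/2 = 0.4775.
Expected number = 0.4775 × 2212 = 1056.23 ≈ 1056.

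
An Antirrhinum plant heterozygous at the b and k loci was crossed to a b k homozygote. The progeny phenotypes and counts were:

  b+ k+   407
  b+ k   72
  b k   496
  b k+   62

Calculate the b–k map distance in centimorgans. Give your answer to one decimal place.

The two most frequent classes, b+ k+ (407) and b k (496), are the parental types, so the F1 was b+ k+ / b k.
The recombinant classes are b+ k and b k+: 72 + 62 = 134.
Recombination frequency = 134/1037 = 0.1292 ≈ 12.9%, i.e. 12.9 centimorgans.

12.9 centimorgans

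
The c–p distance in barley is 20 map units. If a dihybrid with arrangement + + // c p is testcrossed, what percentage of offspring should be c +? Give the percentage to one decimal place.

10.0%

A map distance of 20 map units corresponds to a recombination frequency of 0.200.
The F1 is + + / c p, so c + is a recombinant gamete class with expected frequency r/2 = 0.200/2 = 0.1000.
That is 0.1000 = 10.0% of the progeny.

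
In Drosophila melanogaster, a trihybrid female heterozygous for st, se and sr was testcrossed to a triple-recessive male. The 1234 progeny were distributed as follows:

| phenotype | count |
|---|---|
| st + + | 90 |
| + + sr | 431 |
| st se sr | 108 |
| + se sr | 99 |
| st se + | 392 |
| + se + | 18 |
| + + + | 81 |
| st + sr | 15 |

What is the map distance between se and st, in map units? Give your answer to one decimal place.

18.0 map units

The two most frequent reciprocal classes, st se + and + + sr, are the parental types, so the F1 was st se + / + + sr.
The two rarest classes, + se + and st + sr, are the double crossovers. Comparing them with the parentals, only the st allele has switched, so st is the middle locus and the order is sr – st – se.
Crossovers in the st–se interval produce the single-crossover classes st + + and + se sr (90 + 99 = 189) plus the double crossovers (33).
RF(st–se) = (189 + 33) / 1234 = 222/1234 = 0.1799 → 18.0 map units.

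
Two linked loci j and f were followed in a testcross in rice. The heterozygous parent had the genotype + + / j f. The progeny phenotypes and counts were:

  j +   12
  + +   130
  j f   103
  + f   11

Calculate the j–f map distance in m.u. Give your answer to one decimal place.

9.0 m.u.

The recombinant classes are + f and j +: 11 + 12 = 23.
Recombination frequency = 23/256 = 0.0898 ≈ 9.0%, i.e. 9.0 m.u.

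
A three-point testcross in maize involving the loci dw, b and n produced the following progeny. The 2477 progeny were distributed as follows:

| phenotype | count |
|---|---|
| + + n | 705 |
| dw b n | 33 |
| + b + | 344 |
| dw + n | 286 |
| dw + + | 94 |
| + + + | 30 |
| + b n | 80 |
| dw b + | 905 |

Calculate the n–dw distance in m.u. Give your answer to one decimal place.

28.0 m.u.

The two most frequent reciprocal classes, + + n and dw b +, are the parental types, so the F1 was + + n / dw b +.
The two rarest classes, + + + and dw b n, are the double crossovers. Comparing them with the parentals, only the n allele has switched, so n is the middle locus and the order is b – n – dw.
Crossovers in the n–dw interval produce the single-crossover classes dw + n and + b + (286 + 344 = 630) plus the double crossovers (63).
RF(n–dw) = (630 + 63) / 2477 = 693/2477 = 0.2798 → 28.0 m.u.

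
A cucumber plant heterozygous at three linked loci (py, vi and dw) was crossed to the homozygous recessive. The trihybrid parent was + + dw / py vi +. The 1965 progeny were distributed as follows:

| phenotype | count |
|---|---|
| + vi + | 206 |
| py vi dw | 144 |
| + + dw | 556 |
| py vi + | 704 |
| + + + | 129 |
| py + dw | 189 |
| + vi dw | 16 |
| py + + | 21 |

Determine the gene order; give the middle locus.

The two rarest classes, + vi dw and py + +, are the double crossovers. Comparing them with the parentals, only the vi allele has switched, so vi is the middle locus and the order is dw – vi – py.

vi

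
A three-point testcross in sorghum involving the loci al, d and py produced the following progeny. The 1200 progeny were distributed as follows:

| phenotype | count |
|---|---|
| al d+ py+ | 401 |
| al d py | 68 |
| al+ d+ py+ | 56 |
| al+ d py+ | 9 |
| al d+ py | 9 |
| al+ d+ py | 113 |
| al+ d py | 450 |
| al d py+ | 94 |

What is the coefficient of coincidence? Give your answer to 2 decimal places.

0.68

The two most frequent reciprocal classes, al+ d py and al d+ py+, are the parental types, so the F1 was al+ d py / al d+ py+.
The two rarest classes, al+ d py+ and al d+ py, are the double crossovers. Comparing them with the parentals, only the py allele has switched, so py is the middle locus and the order is al – py – d.
al–py: (124 + 18)/1200 = 0.1183; py–d: (207 + 18)/1200 = 0.1875.
Expected DCO frequency = 0.1183 × 0.1875 ≈ 0.02218; observed = 18/1200 ≈ 0.01500.
Coefficient of coincidence = 0.01500/0.02218 ≈ 0.68.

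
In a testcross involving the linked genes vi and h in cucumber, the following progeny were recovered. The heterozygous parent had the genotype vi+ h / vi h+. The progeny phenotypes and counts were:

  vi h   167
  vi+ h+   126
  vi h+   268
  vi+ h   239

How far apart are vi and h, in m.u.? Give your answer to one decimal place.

36.6 m.u.

The recombinant classes are vi+ h+ and vi h: 126 + 167 = 293.
Recombination frequency = 293/800 = 0.3663 ≈ 36.6%, i.e. 36.6 m.u.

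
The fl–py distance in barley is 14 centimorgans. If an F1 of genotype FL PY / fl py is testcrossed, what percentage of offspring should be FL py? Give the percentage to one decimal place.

7.0%

A map distance of 14 centimorgans corresponds to a recombination frequency of 0.140.
The F1 is FL PY / fl py, so FL py is a recombinant gamete class with expected frequency r/2 = 0.140/2 = 0.0700.
That is 0.0700 = 7.0% of the progeny.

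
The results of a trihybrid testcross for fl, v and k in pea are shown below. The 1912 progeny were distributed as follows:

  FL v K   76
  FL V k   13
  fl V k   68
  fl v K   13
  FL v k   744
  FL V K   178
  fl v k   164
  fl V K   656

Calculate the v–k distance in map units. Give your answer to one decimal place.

The two most frequent reciprocal classes, FL v k and fl V K, are the parental types, so the F1 was FL v k / fl V K.
The two rarest classes, FL V k and fl v K, are the double crossovers. Comparing them with the parentals, only the v allele has switched, so v is the middle locus and the order is k – v – fl.
Crossovers in the k–v interval produce the single-crossover classes FL v K and fl V k (76 + 68 = 144) plus the double crossovers (26).
RF(k–v) = (144 + 26) / 1912 = 170/1912 = 0.0889 → 8.9 map units.

8.9 map units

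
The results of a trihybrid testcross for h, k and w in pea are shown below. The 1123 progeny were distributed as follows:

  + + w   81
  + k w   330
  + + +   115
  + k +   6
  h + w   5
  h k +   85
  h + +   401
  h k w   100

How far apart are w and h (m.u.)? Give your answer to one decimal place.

20.1 m.u.

The two most frequent reciprocal classes, h + + and + k w, are the parental types, so the F1 was h + + / + k w.
The two rarest classes, h + w and + k +, are the double crossovers. Comparing them with the parentals, only the w allele has switched, so w is the middle locus and the order is h – w – k.
Crossovers in the h–w interval produce the single-crossover classes + + + and h k w (115 + 100 = 215) plus the double crossovers (11).
RF(h–w) = (215 + 11) / 1123 = 226/1123 = 0.2012 → 20.1 m.u.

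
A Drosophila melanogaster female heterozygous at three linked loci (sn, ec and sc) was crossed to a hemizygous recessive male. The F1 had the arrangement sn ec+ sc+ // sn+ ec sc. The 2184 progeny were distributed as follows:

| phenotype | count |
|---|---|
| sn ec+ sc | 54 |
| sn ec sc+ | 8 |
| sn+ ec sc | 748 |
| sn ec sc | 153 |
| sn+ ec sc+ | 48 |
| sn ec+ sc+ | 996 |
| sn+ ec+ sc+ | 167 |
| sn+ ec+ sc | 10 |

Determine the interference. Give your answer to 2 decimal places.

The two rarest classes, sn ec sc+ and sn+ ec+ sc, are the double crossovers. Comparing them with the parentals, only the ec allele has switched, so ec is the middle locus and the order is sc – ec – sn.
sc–ec: (102 + 18)/2184 = 0.0549; ec–sn: (320 + 18)/2184 = 0.1548.
Expected DCO frequency = 0.0549 × 0.1548 ≈ 0.00850; observed = 18/2184 ≈ 0.00824.
Coefficient of coincidence = 0.00824/0.00850 ≈ 0.97; interference = 1 − 0.97 = 0.03.

0.03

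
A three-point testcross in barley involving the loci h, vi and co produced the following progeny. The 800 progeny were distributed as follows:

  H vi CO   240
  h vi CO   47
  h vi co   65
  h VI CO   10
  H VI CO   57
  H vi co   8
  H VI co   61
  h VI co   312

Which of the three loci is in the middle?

The two most frequent reciprocal classes, h VI co and H vi CO, are the parental types, so the F1 was h VI co / H vi CO.
The two rarest classes, h VI CO and H vi co, are the double crossovers. Comparing them with the parentals, only the co allele has switched, so co is the middle locus and the order is vi – co – h.

co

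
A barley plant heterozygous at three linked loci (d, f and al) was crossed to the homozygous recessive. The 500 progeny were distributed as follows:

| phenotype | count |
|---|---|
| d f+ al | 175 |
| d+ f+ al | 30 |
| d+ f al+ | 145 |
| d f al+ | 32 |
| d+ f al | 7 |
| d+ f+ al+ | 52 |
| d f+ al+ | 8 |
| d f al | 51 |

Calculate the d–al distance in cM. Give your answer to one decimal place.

The two most frequent reciprocal classes, d f+ al and d+ f al+, are the parental types, so the F1 was d f+ al / d+ f al+.
The two rarest classes, d f+ al+ and d+ f al, are the double crossovers. Comparing them with the parentals, only the al allele has switched, so al is the middle locus and the order is f – al – d.
Crossovers in the al–d interval produce the single-crossover classes d+ f+ al and d f al+ (30 + 32 = 62) plus the double crossovers (15).
RF(al–d) = (62 + 15) / 500 = 77/500 = 0.1540 → 15.4 cM.

15.4 cM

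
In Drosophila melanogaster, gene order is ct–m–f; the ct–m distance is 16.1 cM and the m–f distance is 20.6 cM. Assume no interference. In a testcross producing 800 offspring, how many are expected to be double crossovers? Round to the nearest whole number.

Map distances give recombination frequencies of 0.161 and 0.206 for the two intervals.
With no interference, expected double-crossover frequency = 0.161 × 0.206 = 0.03317.
Expected number = 0.03317 × 800 = 26.53 ≈ 27.

27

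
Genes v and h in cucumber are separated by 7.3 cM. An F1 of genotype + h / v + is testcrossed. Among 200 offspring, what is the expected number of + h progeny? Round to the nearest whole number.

A map distance of 7.3 cM corresponds to a recombination frequency of 0.073.
The F1 is + h / v +, so + h is a parental gamete class with expected frequency (1 − r)/2 = 0.927/2 = 0.4635.
Expected number = 0.4635 × 200 = 92.70 ≈ 93.

93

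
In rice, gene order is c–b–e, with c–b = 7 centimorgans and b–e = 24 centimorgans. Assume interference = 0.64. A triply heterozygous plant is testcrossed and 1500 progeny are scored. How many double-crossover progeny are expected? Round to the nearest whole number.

Map distances give recombination frequencies of 0.070 and 0.240 for the two intervals.
With interference 0.64 (so coincidence = 0.36), expected double-crossover frequency = 0.070 × 0.240 × 0.36 = 0.00605.
Expected number = 0.00605 × 1500 = 9.07 ≈ 9.

9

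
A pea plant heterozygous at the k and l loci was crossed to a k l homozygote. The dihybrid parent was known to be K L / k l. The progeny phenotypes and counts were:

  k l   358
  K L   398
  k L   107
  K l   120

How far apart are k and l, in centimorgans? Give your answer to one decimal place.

The recombinant classes are K l and k L: 120 + 107 = 227.
Recombination frequency = 227/983 = 0.2309 ≈ 23.1%, i.e. 23.1 centimorgans.

23.1 centimorgans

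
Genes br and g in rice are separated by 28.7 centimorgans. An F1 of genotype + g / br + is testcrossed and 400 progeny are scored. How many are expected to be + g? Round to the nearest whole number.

A map distance of 28.7 centimorgans corresponds to a recombination frequency of 0.287.
The F1 is + g / br +, so + g is a parental gamete class with expected frequency (1 − r)/2 = 0.713/2 = 0.3565.
Expected number = 0.3565 × 400 = 142.60 ≈ 143.

143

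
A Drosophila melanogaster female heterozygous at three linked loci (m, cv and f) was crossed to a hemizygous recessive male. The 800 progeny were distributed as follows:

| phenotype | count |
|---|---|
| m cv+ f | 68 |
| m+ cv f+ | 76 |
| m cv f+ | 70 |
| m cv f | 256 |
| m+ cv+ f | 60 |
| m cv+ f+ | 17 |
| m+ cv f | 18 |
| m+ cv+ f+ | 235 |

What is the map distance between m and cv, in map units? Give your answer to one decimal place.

22.4 map units

The two most frequent reciprocal classes, m cv f and m+ cv+ f+, are the parental types, so the F1 was m cv f / m+ cv+ f+.
The two rarest classes, m+ cv f and m cv+ f+, are the double crossovers. Comparing them with the parentals, only the m allele has switched, so m is the middle locus and the order is cv – m – f.
Crossovers in the cv–m interval produce the single-crossover classes m cv+ f and m+ cv f+ (68 + 76 = 144) plus the double crossovers (35).
RF(cv–m) = (144 + 35) / 800 = 179/800 = 0.2238 → 22.4 map units.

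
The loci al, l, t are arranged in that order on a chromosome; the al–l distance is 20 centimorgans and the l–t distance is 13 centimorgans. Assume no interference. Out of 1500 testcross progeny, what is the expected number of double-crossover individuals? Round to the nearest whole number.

Map distances give recombination frequencies of 0.200 and 0.130 for the two intervals.
With no interference, expected double-crossover frequency = 0.200 × 0.130 = 0.02600.
Expected number = 0.02600 × 1500 = 39.00 ≈ 39.

39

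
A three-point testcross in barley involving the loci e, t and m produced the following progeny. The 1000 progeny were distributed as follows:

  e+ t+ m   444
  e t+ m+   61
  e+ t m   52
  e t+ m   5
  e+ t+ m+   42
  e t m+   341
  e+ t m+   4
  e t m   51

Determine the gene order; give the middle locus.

e

The two most frequent reciprocal classes, e+ t+ m and e t m+, are the parental types, so the F1 was e+ t+ m / e t m+.
The two rarest classes, e t+ m and e+ t m+, are the double crossovers. Comparing them with the parentals, only the e allele has switched, so e is the middle locus and the order is m – e – t.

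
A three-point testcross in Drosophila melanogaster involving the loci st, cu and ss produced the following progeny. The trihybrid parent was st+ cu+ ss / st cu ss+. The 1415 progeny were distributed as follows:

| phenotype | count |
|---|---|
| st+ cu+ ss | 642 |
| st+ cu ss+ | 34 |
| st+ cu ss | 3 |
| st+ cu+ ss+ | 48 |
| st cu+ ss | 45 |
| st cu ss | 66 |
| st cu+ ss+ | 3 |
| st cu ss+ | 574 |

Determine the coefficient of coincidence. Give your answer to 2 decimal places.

0.83

The two rarest classes, st+ cu ss and st cu+ ss+, are the double crossovers. Comparing them with the parentals, only the cu allele has switched, so cu is the middle locus and the order is st – cu – ss.
st–cu: (79 + 6)/1415 = 0.0601; cu–ss: (114 + 6)/1415 = 0.0848.
Expected DCO frequency = 0.0601 × 0.0848 ≈ 0.00510; observed = 6/1415 ≈ 0.00424.
Coefficient of coincidence = 0.00424/0.00510 ≈ 0.83.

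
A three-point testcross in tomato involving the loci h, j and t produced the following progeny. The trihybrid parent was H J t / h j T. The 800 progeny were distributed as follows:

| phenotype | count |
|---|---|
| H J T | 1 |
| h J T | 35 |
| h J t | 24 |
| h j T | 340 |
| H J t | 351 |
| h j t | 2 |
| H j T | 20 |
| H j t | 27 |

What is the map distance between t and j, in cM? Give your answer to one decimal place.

8.1 cM

The two rarest classes, H J T and h j t, are the double crossovers. Comparing them with the parentals, only the t allele has switched, so t is the middle locus and the order is h – t – j.
Crossovers in the t–j interval produce the single-crossover classes H j t and h J T (27 + 35 = 62) plus the double crossovers (3).
RF(t–j) = (62 + 3) / 800 = 65/800 = 0.0813 → 8.1 cM.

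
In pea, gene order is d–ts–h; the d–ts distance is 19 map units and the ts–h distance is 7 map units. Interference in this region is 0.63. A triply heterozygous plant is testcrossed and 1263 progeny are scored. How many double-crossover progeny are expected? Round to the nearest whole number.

Map distances give recombination frequencies of 0.190 and 0.070 for the two intervals.
With interference 0.63 (so coincidence = 0.37), expected double-crossover frequency = 0.190 × 0.070 × 0.37 = 0.00492.
Expected number = 0.00492 × 1263 = 6.22 ≈ 6.

6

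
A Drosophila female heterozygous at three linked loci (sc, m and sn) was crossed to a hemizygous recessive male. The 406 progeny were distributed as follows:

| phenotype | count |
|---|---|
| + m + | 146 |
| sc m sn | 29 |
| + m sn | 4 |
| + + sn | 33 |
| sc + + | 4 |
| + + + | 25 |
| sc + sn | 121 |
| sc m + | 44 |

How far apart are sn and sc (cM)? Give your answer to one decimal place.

20.9 cM

The two most frequent reciprocal classes, + m + and sc + sn, are the parental types, so the F1 was + m + / sc + sn.
The two rarest classes, + m sn and sc + +, are the double crossovers. Comparing them with the parentals, only the sn allele has switched, so sn is the middle locus and the order is sc – sn – m.
Crossovers in the sc–sn interval produce the single-crossover classes sc m + and + + sn (44 + 33 = 77) plus the double crossovers (8).
RF(sc–sn) = (77 + 8) / 406 = 85/406 = 0.2094 → 20.9 cM.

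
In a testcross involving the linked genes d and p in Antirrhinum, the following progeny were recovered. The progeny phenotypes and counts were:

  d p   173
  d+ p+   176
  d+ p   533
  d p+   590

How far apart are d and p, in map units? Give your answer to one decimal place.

23.7 map units

The two most frequent classes, d+ p (533) and d p+ (590), are the parental types, so the F1 was d+ p / d p+.
The recombinant classes are d+ p+ and d p: 176 + 173 = 349.
Recombination frequency = 349/1472 = 0.2371 ≈ 23.7%, i.e. 23.7 map units.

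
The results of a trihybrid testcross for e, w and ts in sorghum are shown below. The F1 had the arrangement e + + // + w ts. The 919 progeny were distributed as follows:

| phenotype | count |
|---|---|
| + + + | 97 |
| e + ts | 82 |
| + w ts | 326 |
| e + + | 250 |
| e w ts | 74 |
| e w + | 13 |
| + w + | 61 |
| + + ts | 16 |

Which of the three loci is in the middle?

w

The two rarest classes, e w + and + + ts, are the double crossovers. Comparing them with the parentals, only the w allele has switched, so w is the middle locus and the order is e – w – ts.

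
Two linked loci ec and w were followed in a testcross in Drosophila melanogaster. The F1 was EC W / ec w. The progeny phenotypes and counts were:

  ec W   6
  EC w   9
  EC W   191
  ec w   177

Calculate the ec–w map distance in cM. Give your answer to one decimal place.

3.9 cM

The recombinant classes are EC w and ec W: 9 + 6 = 15.
Recombination frequency = 15/383 = 0.0392 ≈ 3.9%, i.e. 3.9 cM.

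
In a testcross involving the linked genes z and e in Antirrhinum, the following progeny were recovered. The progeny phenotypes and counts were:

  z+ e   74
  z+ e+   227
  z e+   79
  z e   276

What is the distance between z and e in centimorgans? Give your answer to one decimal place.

The two most frequent classes, z+ e+ (227) and z e (276), are the parental types, so the F1 was z+ e+ / z e.
The recombinant classes are z+ e and z e+: 74 + 79 = 153.
Recombination frequency = 153/656 = 0.2332 ≈ 23.3%, i.e. 23.3 centimorgans.

23.3 centimorgans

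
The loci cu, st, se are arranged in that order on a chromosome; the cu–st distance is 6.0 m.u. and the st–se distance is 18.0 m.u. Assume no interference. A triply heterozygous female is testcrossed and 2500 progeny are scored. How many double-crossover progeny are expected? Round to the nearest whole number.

27

Map distances give recombination frequencies of 0.060 and 0.180 for the two intervals.
With no interference, expected double-crossover frequency = 0.060 × 0.180 = 0.01080.
Expected number = 0.01080 × 2500 = 27.00 ≈ 27.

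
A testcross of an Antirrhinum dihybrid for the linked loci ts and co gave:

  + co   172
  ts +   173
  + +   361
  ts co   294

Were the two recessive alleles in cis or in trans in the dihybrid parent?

cis

The two most frequent classes are + + (361) and ts co (294); these are the parental (non-recombinant) types.
So the F1 carried + + on one chromosome and ts co on the other — the recessive alleles are on the same chromosome (cis / coupling).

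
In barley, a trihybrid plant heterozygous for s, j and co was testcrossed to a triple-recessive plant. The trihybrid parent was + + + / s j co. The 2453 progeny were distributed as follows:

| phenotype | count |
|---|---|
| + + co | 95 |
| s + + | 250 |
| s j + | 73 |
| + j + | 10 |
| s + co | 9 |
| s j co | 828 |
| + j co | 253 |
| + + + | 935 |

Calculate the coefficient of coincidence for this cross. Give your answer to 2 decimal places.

The two rarest classes, + j + and s + co, are the double crossovers. Comparing them with the parentals, only the j allele has switched, so j is the middle locus and the order is co – j – s.
co–j: (168 + 19)/2453 = 0.0762; j–s: (503 + 19)/2453 = 0.2128.
Expected DCO frequency = 0.0762 × 0.2128 ≈ 0.01622; observed = 19/2453 ≈ 0.00775.
Coefficient of coincidence = 0.00775/0.01622 ≈ 0.48.

0.48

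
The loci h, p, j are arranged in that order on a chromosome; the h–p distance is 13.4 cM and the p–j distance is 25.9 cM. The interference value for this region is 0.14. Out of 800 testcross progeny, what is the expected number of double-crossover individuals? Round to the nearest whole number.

Map distances give recombination frequencies of 0.134 and 0.259 for the two intervals.
With interference 0.14 (so coincidence = 0.86), expected double-crossover frequency = 0.134 × 0.259 × 0.86 = 0.02985.
Expected number = 0.02985 × 800 = 23.88 ≈ 24.

24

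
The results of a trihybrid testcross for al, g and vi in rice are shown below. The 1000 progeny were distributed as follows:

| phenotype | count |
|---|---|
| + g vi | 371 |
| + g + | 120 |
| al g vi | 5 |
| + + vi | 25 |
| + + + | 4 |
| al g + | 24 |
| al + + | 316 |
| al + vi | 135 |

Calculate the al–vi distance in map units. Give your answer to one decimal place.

The two most frequent reciprocal classes, + g vi and al + +, are the parental types, so the F1 was + g vi / al + +.
The two rarest classes, al g vi and + + +, are the double crossovers. Comparing them with the parentals, only the al allele has switched, so al is the middle locus and the order is g – al – vi.
Crossovers in the al–vi interval produce the single-crossover classes + g + and al + vi (120 + 135 = 255) plus the double crossovers (9).
RF(al–vi) = (255 + 9) / 1000 = 264/1000 = 0.2640 → 26.4 map units.

26.4 map units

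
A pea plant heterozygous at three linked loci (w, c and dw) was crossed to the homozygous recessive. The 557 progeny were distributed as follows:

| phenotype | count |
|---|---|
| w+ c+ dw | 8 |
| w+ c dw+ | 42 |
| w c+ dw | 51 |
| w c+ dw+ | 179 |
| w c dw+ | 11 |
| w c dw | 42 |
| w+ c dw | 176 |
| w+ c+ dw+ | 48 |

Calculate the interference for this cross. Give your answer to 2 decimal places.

The two most frequent reciprocal classes, w+ c dw and w c+ dw+, are the parental types, so the F1 was w+ c dw / w c+ dw+.
The two rarest classes, w+ c+ dw and w c dw+, are the double crossovers. Comparing them with the parentals, only the c allele has switched, so c is the middle locus and the order is dw – c – w.
dw–c: (93 + 19)/557 = 0.2011; c–w: (90 + 19)/557 = 0.1957.
Expected DCO frequency = 0.2011 × 0.1957 ≈ 0.03936; observed = 19/557 ≈ 0.03411.
Coefficient of coincidence = 0.03411/0.03936 ≈ 0.87; interference = 1 − 0.87 = 0.13.

0.13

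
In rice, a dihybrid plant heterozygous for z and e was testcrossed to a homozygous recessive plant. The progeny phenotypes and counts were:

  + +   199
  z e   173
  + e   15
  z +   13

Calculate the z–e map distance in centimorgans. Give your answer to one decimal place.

7.0 centimorgans

The two most frequent classes, + + (199) and z e (173), are the parental types, so the F1 was + + / z e.
The recombinant classes are + e and z +: 15 + 13 = 28.
Recombination frequency = 28/400 = 0.0700 ≈ 7.0%, i.e. 7.0 centimorgans.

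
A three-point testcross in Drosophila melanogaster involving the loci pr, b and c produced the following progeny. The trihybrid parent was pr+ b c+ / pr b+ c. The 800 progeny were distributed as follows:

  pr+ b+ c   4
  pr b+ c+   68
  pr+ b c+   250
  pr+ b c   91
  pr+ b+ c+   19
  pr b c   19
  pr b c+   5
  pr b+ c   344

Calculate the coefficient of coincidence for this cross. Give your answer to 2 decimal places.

The two rarest classes, pr b c+ and pr+ b+ c, are the double crossovers. Comparing them with the parentals, only the pr allele has switched, so pr is the middle locus and the order is c – pr – b.
c–pr: (159 + 9)/800 = 0.2100; pr–b: (38 + 9)/800 = 0.0587.
Expected DCO frequency = 0.2100 × 0.0587 ≈ 0.01233; observed = 9/800 ≈ 0.01125.
Coefficient of coincidence = 0.01125/0.01233 ≈ 0.91.

0.91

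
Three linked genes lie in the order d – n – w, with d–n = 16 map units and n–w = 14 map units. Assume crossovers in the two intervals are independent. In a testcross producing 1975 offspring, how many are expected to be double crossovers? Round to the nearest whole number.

44

Map distances give recombination frequencies of 0.160 and 0.140 for the two intervals.
With no interference, expected double-crossover frequency = 0.160 × 0.140 = 0.02240.
Expected number = 0.02240 × 1975 = 44.24 ≈ 44.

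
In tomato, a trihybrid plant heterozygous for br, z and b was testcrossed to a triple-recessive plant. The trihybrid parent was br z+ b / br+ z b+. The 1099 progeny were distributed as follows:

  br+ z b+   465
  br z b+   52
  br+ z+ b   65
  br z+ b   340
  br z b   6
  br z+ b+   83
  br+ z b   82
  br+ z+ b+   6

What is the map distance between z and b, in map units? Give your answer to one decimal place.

The two rarest classes, br z b and br+ z+ b+, are the double crossovers. Comparing them with the parentals, only the z allele has switched, so z is the middle locus and the order is b – z – br.
Crossovers in the b–z interval produce the single-crossover classes br z+ b+ and br+ z b (83 + 82 = 165) plus the double crossovers (12).
RF(b–z) = (165 + 12) / 1099 = 177/1099 = 0.1611 → 16.1 map units.

16.1 map units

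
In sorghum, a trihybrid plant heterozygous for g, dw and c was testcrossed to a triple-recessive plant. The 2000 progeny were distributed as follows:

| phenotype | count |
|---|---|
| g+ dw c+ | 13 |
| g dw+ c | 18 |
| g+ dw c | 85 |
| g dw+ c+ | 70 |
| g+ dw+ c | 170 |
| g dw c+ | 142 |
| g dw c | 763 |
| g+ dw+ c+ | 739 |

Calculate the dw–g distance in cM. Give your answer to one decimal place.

The two most frequent reciprocal classes, g dw c and g+ dw+ c+, are the parental types, so the F1 was g dw c / g+ dw+ c+.
The two rarest classes, g dw+ c and g+ dw c+, are the double crossovers. Comparing them with the parentals, only the dw allele has switched, so dw is the middle locus and the order is c – dw – g.
Crossovers in the dw–g interval produce the single-crossover classes g+ dw c and g dw+ c+ (85 + 70 = 155) plus the double crossovers (31).
RF(dw–g) = (155 + 31) / 2000 = 186/2000 = 0.0930 → 9.3 cM.

9.3 cM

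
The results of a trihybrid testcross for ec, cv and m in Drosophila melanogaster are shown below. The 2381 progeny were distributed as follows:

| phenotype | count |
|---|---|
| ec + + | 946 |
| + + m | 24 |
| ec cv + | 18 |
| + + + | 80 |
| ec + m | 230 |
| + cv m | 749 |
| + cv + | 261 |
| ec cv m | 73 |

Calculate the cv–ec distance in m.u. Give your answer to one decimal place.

8.2 m.u.

The two most frequent reciprocal classes, ec + + and + cv m, are the parental types, so the F1 was ec + + / + cv m.
The two rarest classes, ec cv + and + + m, are the double crossovers. Comparing them with the parentals, only the cv allele has switched, so cv is the middle locus and the order is m – cv – ec.
Crossovers in the cv–ec interval produce the single-crossover classes + + + and ec cv m (80 + 73 = 153) plus the double crossovers (42).
RF(cv–ec) = (153 + 42) / 2381 = 195/2381 = 0.0819 → 8.2 m.u.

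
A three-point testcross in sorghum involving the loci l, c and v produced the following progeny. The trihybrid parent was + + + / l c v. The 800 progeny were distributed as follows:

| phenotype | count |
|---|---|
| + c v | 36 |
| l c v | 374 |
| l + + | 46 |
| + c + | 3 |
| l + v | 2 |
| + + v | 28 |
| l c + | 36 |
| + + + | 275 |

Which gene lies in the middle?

c

The two rarest classes, + c + and l + v, are the double crossovers. Comparing them with the parentals, only the c allele has switched, so c is the middle locus and the order is v – c – l.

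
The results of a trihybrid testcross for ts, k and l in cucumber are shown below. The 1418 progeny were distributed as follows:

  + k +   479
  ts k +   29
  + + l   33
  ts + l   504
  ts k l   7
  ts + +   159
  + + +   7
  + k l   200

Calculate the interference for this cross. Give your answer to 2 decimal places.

0.30

The two most frequent reciprocal classes, + k + and ts + l, are the parental types, so the F1 was + k + / ts + l.
The two rarest classes, + + + and ts k l, are the double crossovers. Comparing them with the parentals, only the k allele has switched, so k is the middle locus and the order is l – k – ts.
l–k: (359 + 14)/1418 = 0.2630; k–ts: (62 + 14)/1418 = 0.0536.
Expected DCO frequency = 0.2630 × 0.0536 ≈ 0.01410; observed = 14/1418 ≈ 0.00987.
Coefficient of coincidence = 0.00987/0.01410 ≈ 0.70; interference = 1 − 0.70 = 0.30.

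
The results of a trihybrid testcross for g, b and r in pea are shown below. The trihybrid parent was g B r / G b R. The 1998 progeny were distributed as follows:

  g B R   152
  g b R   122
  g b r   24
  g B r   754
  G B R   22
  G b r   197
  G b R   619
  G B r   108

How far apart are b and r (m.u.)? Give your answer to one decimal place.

The two rarest classes, g b r and G B R, are the double crossovers. Comparing them with the parentals, only the b allele has switched, so b is the middle locus and the order is r – b – g.
Crossovers in the r–b interval produce the single-crossover classes g B R and G b r (152 + 197 = 349) plus the double crossovers (46).
RF(r–b) = (349 + 46) / 1998 = 395/1998 = 0.1977 → 19.8 m.u.

19.8 m.u.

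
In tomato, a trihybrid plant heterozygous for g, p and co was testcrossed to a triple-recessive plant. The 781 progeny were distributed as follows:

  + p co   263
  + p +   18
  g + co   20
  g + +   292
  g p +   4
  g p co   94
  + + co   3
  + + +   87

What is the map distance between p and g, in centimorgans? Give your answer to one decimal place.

24.1 centimorgans

The two most frequent reciprocal classes, + p co and g + +, are the parental types, so the F1 was + p co / g + +.
The two rarest classes, + + co and g p +, are the double crossovers. Comparing them with the parentals, only the p allele has switched, so p is the middle locus and the order is co – p – g.
Crossovers in the p–g interval produce the single-crossover classes g p co and + + + (94 + 87 = 181) plus the double crossovers (7).
RF(p–g) = (181 + 7) / 781 = 188/781 = 0.2407 → 24.1 centimorgans.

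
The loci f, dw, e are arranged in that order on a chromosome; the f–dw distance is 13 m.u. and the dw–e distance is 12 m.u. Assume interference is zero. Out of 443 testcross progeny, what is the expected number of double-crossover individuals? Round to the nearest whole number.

7

Map distances give recombination frequencies of 0.130 and 0.120 for the two intervals.
With no interference, expected double-crossover frequency = 0.130 × 0.120 = 0.01560.
Expected number = 0.01560 × 443 = 6.91 ≈ 7.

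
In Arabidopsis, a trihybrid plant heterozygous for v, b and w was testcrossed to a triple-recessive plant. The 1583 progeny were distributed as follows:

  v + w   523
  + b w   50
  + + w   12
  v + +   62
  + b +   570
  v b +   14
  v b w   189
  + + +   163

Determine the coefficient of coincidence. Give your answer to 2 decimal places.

0.79

The two most frequent reciprocal classes, + b + and v + w, are the parental types, so the F1 was + b + / v + w.
The two rarest classes, v b + and + + w, are the double crossovers. Comparing them with the parentals, only the v allele has switched, so v is the middle locus and the order is b – v – w.
b–v: (352 + 26)/1583 = 0.2388; v–w: (112 + 26)/1583 = 0.0872.
Expected DCO frequency = 0.2388 × 0.0872 ≈ 0.02082; observed = 26/1583 ≈ 0.01642.
Coefficient of coincidence = 0.01642/0.02082 ≈ 0.79.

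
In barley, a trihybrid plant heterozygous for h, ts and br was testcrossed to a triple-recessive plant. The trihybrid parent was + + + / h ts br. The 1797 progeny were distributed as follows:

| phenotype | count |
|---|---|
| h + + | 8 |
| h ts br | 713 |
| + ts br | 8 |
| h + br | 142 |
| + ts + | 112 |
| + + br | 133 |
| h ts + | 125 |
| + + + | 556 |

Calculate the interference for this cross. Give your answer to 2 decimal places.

The two rarest classes, h + + and + ts br, are the double crossovers. Comparing them with the parentals, only the h allele has switched, so h is the middle locus and the order is br – h – ts.
br–h: (258 + 16)/1797 = 0.1525; h–ts: (254 + 16)/1797 = 0.1503.
Expected DCO frequency = 0.1525 × 0.1503 ≈ 0.02292; observed = 16/1797 ≈ 0.00890.
Coefficient of coincidence = 0.00890/0.02292 ≈ 0.39; interference = 1 − 0.39 = 0.61.

0.61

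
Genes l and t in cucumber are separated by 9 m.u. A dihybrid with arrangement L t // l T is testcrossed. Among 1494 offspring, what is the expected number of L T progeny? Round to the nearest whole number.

A map distance of 9 m.u. corresponds to a recombination frequency of 0.090.
The F1 is L t / l T, so L T is a recombinant gamete class with expected frequency r/2 = 0.090/2 = 0.0450.
Expected number = 0.0450 × 1494 = 67.23 ≈ 67.

67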